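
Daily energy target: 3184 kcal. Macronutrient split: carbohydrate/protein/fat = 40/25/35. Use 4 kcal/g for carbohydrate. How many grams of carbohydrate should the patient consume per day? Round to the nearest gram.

Carbohydrate energy = 40% × 3184 = 1273.6 kcal.
At 4 kcal/g: 1273.6 ÷ 4 = 318.4 g.

318 g/day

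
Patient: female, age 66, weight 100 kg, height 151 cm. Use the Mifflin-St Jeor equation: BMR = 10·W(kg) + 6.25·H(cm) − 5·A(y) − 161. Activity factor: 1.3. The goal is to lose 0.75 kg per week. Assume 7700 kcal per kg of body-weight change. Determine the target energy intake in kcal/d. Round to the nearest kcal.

Mifflin-St Jeor (female): BMR = 10(100) + 6.25(151) − 5(66) − 161 = 1000 + 943.75 − 330 − 161 = 1452.75 kcal/day.
TEE = 1452.75 × 1.3 = 1888.575 kcal/day.
Required daily deficit = 0.75 × 7700 ÷ 7 = 825 kcal/day.
Target intake = 1888.575 − 825 = 1063.575 kcal/day.

1064 kcal/d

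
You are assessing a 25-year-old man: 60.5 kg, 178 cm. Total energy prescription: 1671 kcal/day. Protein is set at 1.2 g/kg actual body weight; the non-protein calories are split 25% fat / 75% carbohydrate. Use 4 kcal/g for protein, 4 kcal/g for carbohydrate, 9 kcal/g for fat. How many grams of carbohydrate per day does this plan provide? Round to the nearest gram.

Protein = 1.2 × 60.5 = 72.6 g → 72.6 × 4 = 290.4 kcal.
Non-protein calories = 1671 − 290.4 = 1380.6 kcal.
Fat: 25% × 1380.6 = 345.15 kcal; carbohydrate: 1035.45 kcal.
Carbohydrate: 1035.45 kcal ÷ 4 kcal/g = 258.8625 g.

259 g/day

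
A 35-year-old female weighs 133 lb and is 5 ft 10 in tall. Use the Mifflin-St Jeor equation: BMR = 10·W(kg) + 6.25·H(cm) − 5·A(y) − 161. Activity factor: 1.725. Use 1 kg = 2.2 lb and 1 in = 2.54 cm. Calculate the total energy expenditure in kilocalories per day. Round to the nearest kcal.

2380 kilocalories per day

Convert to metric: weight = 133 ÷ 2.2 = 60.4545 kg; height = (5×12 + 10) × 2.54 = 70 × 2.54 = 177.8 cm.
Mifflin-St Jeor (female): BMR = 10(60.4545) + 6.25(177.8) − 5(35) − 161 = 604.5455 + 1111.25 − 175 − 161 = 1379.7955 kcal/day.
TEE = BMR × activity factor = 1379.7955 × 1.725 = 2380.1472 kcal/day.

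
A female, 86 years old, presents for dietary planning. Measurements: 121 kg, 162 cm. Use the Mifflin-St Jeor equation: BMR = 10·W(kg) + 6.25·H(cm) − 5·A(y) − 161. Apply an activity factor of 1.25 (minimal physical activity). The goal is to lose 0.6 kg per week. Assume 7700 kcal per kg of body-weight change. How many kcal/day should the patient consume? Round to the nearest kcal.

Mifflin-St Jeor (female): BMR = 10(121) + 6.25(162) − 5(86) − 161 = 1210 + 1012.5 − 430 − 161 = 1631.5 kcal/day.
TEE = 1631.5 × 1.25 = 2039.375 kcal/day.
Required daily deficit = 0.6 × 7700 ÷ 7 = 660 kcal/day.
Target intake = 2039.375 − 660 = 1379.375 kcal/day.

1379 kcal/day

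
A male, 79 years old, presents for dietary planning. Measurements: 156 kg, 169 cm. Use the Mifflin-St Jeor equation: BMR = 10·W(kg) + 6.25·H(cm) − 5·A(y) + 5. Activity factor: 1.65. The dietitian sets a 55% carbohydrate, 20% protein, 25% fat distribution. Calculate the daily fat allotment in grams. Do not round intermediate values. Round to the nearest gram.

102 g/day

Mifflin-St Jeor (male): BMR = 10(156) + 6.25(169) − 5(79) + 5 = 1560 + 1056.25 − 395 + 5 = 2226.25 kcal/day.
TEE = 2226.25 × 1.65 = 3673.3125 kcal/day.
Fat energy = 25% × 3673.3125 = 918.3281 kcal.
Fat = 918.3281 ÷ 9 kcal/g = 102.0365 g.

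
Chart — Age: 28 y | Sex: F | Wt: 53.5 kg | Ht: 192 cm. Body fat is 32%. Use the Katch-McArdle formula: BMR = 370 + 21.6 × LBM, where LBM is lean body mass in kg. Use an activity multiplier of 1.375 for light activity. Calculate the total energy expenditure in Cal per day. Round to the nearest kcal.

LBM = 53.5 × (1 − 0.32) = 36.38 kg. Katch-McArdle: BMR = 370 + 21.6 × 36.38 = 1155.808 kcal/day.
TEE = BMR × activity factor = 1155.808 × 1.375 = 1589.236 kcal/day.

1589 Cal per day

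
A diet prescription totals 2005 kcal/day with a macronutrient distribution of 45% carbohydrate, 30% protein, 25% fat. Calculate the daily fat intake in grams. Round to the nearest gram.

Fat energy = 25% × 2005 = 501.25 kcal.
At 9 kcal/g: 501.25 ÷ 9 = 55.6944 g.

56 g/day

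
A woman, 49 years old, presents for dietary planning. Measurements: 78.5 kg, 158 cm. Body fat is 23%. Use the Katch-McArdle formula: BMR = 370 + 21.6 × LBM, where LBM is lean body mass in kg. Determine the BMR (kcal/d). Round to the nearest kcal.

1676 kcal/d

LBM = 78.5 × (1 − 0.23) = 60.445 kg. Katch-McArdle: BMR = 370 + 21.6 × 60.445 = 1675.612 kcal/day.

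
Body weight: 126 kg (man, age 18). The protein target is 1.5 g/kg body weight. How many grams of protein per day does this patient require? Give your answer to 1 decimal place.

189.0 g/day

Protein = 1.5 g/kg × 126 kg = 189 g/day.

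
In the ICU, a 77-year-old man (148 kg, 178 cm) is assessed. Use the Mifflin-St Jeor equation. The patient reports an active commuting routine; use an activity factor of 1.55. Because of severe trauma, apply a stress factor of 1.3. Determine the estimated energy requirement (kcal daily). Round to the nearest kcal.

Mifflin-St Jeor (male): BMR = 10(148) + 6.25(178) − 5(77) + 5 = 1480 + 1112.5 − 385 + 5 = 2212.5 kcal/day.
TEE = BMR × activity factor = 2212.5 × 1.55 = 3429.375 kcal/day.
Apply stress factor: 3429.375 × 1.3 = 4458.1875 kcal/day.

4458 kcal daily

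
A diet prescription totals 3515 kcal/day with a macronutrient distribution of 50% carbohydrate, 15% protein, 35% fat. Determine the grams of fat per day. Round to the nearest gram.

Fat energy = 35% × 3515 = 1230.25 kcal.
At 9 kcal/g: 1230.25 ÷ 9 = 136.6944 g.

137 g/day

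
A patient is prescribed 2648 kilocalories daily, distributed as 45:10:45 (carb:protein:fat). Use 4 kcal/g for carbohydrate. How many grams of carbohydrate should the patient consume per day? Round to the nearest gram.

Carbohydrate energy = 45% × 2648 = 1191.6 kcal.
At 4 kcal/g: 1191.6 ÷ 4 = 297.9 g.

298 g/day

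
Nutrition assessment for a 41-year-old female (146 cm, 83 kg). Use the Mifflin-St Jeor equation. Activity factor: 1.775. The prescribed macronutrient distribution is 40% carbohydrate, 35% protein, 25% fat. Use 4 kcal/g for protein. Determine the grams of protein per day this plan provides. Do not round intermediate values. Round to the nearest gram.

Mifflin-St Jeor (female): BMR = 10(83) + 6.25(146) − 5(41) − 161 = 830 + 912.5 − 205 − 161 = 1376.5 kcal/day.
TEE = 1376.5 × 1.775 = 2443.2875 kcal/day.
Protein energy = 35% × 2443.2875 = 855.1506 kcal.
Protein = 855.1506 ÷ 4 kcal/g = 213.7877 g.

214 g/day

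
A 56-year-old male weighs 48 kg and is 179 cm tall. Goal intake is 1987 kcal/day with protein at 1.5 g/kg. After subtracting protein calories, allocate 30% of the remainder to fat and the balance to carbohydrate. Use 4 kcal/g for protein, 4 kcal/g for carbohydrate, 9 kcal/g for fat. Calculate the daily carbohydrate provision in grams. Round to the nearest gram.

297 g/day

Protein = 1.5 × 48 = 72 g → 72 × 4 = 288 kcal.
Non-protein calories = 1987 − 288 = 1699 kcal.
Fat: 30% × 1699 = 509.7 kcal; carbohydrate: 1189.3 kcal.
Carbohydrate: 1189.3 kcal ÷ 4 kcal/g = 297.325 g.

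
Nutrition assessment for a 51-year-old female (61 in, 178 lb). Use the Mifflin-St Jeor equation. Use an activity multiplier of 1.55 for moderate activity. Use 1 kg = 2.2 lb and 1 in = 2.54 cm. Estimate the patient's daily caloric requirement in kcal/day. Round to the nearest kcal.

2110 kcal/day

Convert to metric: weight = 178 ÷ 2.2 = 80.9091 kg; height = 61 × 2.54 = 154.94 cm.
Mifflin-St Jeor (female): BMR = 10(80.9091) + 6.25(154.94) − 5(51) − 161 = 809.0909 + 968.375 − 255 − 161 = 1361.4659 kcal/day.
TEE = BMR × activity factor = 1361.4659 × 1.55 = 2110.2722 kcal/day.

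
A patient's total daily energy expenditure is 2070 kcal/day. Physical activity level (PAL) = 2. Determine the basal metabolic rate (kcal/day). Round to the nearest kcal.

BMR = TEE ÷ activity factor = 2070 ÷ 2 = 1035 kcal/day.

1035 kcal/day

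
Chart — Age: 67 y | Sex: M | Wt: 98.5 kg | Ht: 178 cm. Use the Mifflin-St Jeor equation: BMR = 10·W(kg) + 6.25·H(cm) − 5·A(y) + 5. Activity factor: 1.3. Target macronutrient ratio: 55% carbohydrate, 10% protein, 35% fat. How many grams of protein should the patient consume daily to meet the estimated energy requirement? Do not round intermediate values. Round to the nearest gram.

57 g/day

Mifflin-St Jeor (male): BMR = 10(98.5) + 6.25(178) − 5(67) + 5 = 985 + 1112.5 − 335 + 5 = 1767.5 kcal/day.
TEE = 1767.5 × 1.3 = 2297.75 kcal/day.
Protein energy = 10% × 2297.75 = 229.775 kcal.
Protein = 229.775 ÷ 4 kcal/g = 57.4438 g.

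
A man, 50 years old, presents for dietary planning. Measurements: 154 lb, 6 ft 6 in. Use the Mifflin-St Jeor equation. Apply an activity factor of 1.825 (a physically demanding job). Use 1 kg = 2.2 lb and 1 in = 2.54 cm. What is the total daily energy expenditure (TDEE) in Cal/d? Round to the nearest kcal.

Convert to metric: weight = 154 ÷ 2.2 = 70 kg; height = (6×12 + 6) × 2.54 = 78 × 2.54 = 198.12 cm.
Mifflin-St Jeor (male): BMR = 10(70) + 6.25(198.12) − 5(50) + 5 = 700 + 1238.25 − 250 + 5 = 1693.25 kcal/day.
TEE = BMR × activity factor = 1693.25 × 1.825 = 3090.1813 kcal/day.

3090 Cal/d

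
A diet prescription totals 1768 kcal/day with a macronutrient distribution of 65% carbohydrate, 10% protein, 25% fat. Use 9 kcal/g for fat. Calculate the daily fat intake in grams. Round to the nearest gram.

49 g/day

Fat energy = 25% × 1768 = 442 kcal.
At 9 kcal/g: 442 ÷ 9 = 49.1111 g.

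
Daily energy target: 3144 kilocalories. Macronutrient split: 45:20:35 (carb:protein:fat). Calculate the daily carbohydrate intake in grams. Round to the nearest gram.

Carbohydrate energy = 45% × 3144 = 1414.8 kcal.
At 4 kcal/g: 1414.8 ÷ 4 = 353.7 g.

354 g/day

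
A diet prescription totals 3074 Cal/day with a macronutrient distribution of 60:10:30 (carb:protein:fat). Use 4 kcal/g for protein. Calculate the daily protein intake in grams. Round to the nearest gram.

Protein energy = 10% × 3074 = 307.4 kcal.
At 4 kcal/g: 307.4 ÷ 4 = 76.85 g.

77 g/day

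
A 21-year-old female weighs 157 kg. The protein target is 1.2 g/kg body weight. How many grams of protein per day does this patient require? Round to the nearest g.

188 g/day

Protein = 1.2 g/kg × 157 kg = 188.4 g/day.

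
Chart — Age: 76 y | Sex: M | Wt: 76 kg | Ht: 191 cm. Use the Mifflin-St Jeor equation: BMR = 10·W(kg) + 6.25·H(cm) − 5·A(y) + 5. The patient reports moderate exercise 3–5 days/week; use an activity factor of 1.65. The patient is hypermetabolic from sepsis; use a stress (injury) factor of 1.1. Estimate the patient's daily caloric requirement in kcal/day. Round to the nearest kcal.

Mifflin-St Jeor (male): BMR = 10(76) + 6.25(191) − 5(76) + 5 = 760 + 1193.75 − 380 + 5 = 1578.75 kcal/day.
TEE = BMR × activity factor = 1578.75 × 1.65 = 2604.9375 kcal/day.
Apply stress factor: 2604.9375 × 1.1 = 2865.4313 kcal/day.

2865 kcal/day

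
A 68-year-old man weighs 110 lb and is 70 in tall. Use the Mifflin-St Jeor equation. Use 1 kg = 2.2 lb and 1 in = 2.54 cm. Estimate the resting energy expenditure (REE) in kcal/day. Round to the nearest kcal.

1276 kcal/day

Convert to metric: weight = 110 ÷ 2.2 = 50 kg; height = 70 × 2.54 = 177.8 cm.
Mifflin-St Jeor (male): BMR = 10(50) + 6.25(177.8) − 5(68) + 5 = 500 + 1111.25 − 340 + 5 = 1276.25 kcal/day.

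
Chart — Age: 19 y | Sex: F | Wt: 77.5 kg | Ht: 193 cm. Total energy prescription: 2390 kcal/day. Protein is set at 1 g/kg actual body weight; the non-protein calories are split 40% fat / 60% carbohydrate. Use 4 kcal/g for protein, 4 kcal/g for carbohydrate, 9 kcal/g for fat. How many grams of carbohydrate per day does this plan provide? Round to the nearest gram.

312 g/day

Protein = 1 × 77.5 = 77.5 g → 77.5 × 4 = 310 kcal.
Non-protein calories = 2390 − 310 = 2080 kcal.
Fat: 40% × 2080 = 832 kcal; carbohydrate: 1248 kcal.
Carbohydrate: 1248 kcal ÷ 4 kcal/g = 312 g.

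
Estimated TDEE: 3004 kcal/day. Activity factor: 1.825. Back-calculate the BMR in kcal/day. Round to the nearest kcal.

BMR = TEE ÷ activity factor = 3004 ÷ 1.825 = 1646.0274 kcal/day.

1646 kcal/day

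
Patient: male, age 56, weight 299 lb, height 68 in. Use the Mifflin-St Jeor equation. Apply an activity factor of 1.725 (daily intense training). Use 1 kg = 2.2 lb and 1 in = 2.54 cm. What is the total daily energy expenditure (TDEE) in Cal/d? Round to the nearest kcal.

3732 Cal/d

Convert to metric: weight = 299 ÷ 2.2 = 135.9091 kg; height = 68 × 2.54 = 172.72 cm.
Mifflin-St Jeor (male): BMR = 10(135.9091) + 6.25(172.72) − 5(56) + 5 = 1359.0909 + 1079.5 − 280 + 5 = 2163.5909 kcal/day.
TEE = BMR × activity factor = 2163.5909 × 1.725 = 3732.1943 kcal/day.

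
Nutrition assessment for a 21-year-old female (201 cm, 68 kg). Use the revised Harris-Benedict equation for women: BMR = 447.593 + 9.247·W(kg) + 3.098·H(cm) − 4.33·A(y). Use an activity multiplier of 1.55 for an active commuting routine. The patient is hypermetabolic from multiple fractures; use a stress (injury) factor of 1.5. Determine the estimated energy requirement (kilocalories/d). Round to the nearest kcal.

3739 kilocalories/d

Harris-Benedict: BMR = 447.593 + 9.247(68) + 3.098(201) − 4.33(21) = 1608.157 kcal/day.
TEE = BMR × activity factor = 1608.157 × 1.55 = 2492.6434 kcal/day.
Apply stress factor: 2492.6434 × 1.5 = 3738.965 kcal/day.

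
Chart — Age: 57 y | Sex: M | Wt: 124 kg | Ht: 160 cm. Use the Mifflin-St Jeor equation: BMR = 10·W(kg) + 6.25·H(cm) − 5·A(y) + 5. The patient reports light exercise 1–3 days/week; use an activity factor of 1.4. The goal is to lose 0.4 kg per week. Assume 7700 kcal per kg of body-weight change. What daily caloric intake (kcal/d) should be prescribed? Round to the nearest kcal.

2304 kcal/d

Mifflin-St Jeor (male): BMR = 10(124) + 6.25(160) − 5(57) + 5 = 1240 + 1000 − 285 + 5 = 1960 kcal/day.
TEE = 1960 × 1.4 = 2744 kcal/day.
Required daily deficit = 0.4 × 7700 ÷ 7 = 440 kcal/day.
Target intake = 2744 − 440 = 2304 kcal/day.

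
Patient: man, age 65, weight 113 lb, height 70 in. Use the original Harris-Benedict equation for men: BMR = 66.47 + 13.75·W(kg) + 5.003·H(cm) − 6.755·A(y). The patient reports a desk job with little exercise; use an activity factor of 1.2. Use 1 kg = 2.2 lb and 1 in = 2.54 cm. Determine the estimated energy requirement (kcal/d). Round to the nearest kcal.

Convert to metric: weight = 113 ÷ 2.2 = 51.3636 kg; height = 70 × 2.54 = 177.8 cm.
Harris-Benedict: BMR = 66.47 + 13.75(51.3636) + 5.003(177.8) − 6.755(65) = 1223.1784 kcal/day.
TEE = BMR × activity factor = 1223.1784 × 1.2 = 1467.8141 kcal/day.

1468 kcal/d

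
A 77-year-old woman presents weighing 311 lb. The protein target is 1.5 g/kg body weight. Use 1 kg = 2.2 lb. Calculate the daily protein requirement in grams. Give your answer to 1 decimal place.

Weight in kg = 311 ÷ 2.2 = 141.3636 kg.
Protein = 1.5 g/kg × 141.3636 kg = 212.0455 g/day.

212.0 g/day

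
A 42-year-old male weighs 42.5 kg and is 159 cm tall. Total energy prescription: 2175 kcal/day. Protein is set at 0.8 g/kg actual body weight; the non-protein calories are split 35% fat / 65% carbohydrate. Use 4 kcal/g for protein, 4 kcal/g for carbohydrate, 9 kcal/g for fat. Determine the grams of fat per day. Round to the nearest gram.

Protein = 0.8 × 42.5 = 34 g → 34 × 4 = 136 kcal.
Non-protein calories = 2175 − 136 = 2039 kcal.
Fat: 35% × 2039 = 713.65 kcal; carbohydrate: 1325.35 kcal.
Fat: 713.65 kcal ÷ 9 kcal/g = 79.2944 g.

79 g/day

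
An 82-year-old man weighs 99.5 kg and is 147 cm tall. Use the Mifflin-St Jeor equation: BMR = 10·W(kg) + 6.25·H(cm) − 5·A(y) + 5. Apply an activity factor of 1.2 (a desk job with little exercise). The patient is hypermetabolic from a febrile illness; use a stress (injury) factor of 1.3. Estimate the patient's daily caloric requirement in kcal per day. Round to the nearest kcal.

Mifflin-St Jeor (male): BMR = 10(99.5) + 6.25(147) − 5(82) + 5 = 995 + 918.75 − 410 + 5 = 1508.75 kcal/day.
TEE = BMR × activity factor = 1508.75 × 1.2 = 1810.5 kcal/day.
Apply stress factor: 1810.5 × 1.3 = 2353.65 kcal/day.

2354 kcal per day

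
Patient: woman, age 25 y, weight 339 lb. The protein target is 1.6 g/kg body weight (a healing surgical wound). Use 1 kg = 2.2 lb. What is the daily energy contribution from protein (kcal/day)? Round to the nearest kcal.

986 kcal/day

Weight in kg = 339 ÷ 2.2 = 154.0909 kg.
Protein = 1.6 g/kg × 154.0909 kg = 246.5455 g/day.
Protein energy = 246.5455 g × 4 kcal/g = 986.1818 kcal/day.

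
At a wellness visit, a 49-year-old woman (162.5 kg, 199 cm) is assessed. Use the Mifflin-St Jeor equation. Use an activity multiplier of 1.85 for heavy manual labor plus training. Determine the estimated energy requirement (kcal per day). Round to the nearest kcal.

Mifflin-St Jeor (female): BMR = 10(162.5) + 6.25(199) − 5(49) − 161 = 1625 + 1243.75 − 245 − 161 = 2462.75 kcal/day.
TEE = BMR × activity factor = 2462.75 × 1.85 = 4556.0875 kcal/day.

4556 kcal per day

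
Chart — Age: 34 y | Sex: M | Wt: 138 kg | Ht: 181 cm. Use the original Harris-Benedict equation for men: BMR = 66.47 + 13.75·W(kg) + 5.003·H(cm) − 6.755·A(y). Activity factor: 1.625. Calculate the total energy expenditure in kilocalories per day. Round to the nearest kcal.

Harris-Benedict: BMR = 66.47 + 13.75(138) + 5.003(181) − 6.755(34) = 2639.843 kcal/day.
TEE = BMR × activity factor = 2639.843 × 1.625 = 4289.7449 kcal/day.

4290 kilocalories per day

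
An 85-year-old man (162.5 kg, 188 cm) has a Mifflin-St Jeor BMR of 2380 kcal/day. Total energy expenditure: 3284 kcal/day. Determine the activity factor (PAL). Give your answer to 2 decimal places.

Activity factor = TEE ÷ BMR = 3284 ÷ 2380 = 1.38.

1.38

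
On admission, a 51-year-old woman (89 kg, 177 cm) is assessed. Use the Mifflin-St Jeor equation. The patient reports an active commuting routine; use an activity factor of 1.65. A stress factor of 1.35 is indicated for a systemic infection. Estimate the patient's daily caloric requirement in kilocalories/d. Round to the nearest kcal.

3520 kilocalories/d

Mifflin-St Jeor (female): BMR = 10(89) + 6.25(177) − 5(51) − 161 = 890 + 1106.25 − 255 − 161 = 1580.25 kcal/day.
TEE = BMR × activity factor = 1580.25 × 1.65 = 2607.4125 kcal/day.
Apply stress factor: 2607.4125 × 1.35 = 3520.0069 kcal/day.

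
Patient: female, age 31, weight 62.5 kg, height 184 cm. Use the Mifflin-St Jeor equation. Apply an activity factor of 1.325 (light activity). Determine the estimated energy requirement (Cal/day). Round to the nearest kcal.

Mifflin-St Jeor (female): BMR = 10(62.5) + 6.25(184) − 5(31) − 161 = 625 + 1150 − 155 − 161 = 1459 kcal/day.
TEE = BMR × activity factor = 1459 × 1.325 = 1933.175 kcal/day.

1933 Cal/day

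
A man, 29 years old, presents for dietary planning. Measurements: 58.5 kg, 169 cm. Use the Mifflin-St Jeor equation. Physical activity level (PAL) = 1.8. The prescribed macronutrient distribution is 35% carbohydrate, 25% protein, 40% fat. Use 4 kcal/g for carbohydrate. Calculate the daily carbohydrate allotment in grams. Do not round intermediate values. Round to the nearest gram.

236 g/day

Mifflin-St Jeor (male): BMR = 10(58.5) + 6.25(169) − 5(29) + 5 = 585 + 1056.25 − 145 + 5 = 1501.25 kcal/day.
TEE = 1501.25 × 1.8 = 2702.25 kcal/day.
Carbohydrate energy = 35% × 2702.25 = 945.7875 kcal.
Carbohydrate = 945.7875 ÷ 4 kcal/g = 236.4469 g.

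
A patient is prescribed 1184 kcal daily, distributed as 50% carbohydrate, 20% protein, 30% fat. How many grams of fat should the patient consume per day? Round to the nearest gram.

Fat energy = 30% × 1184 = 355.2 kcal.
At 9 kcal/g: 355.2 ÷ 9 = 39.4667 g.

39 g/day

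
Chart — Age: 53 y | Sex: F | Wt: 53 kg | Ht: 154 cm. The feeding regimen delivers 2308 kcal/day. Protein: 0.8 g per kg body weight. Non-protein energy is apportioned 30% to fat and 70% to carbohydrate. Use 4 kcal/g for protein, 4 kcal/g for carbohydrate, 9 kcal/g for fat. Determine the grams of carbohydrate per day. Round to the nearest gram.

Protein = 0.8 × 53 = 42.4 g → 42.4 × 4 = 169.6 kcal.
Non-protein calories = 2308 − 169.6 = 2138.4 kcal.
Fat: 30% × 2138.4 = 641.52 kcal; carbohydrate: 1496.88 kcal.
Carbohydrate: 1496.88 kcal ÷ 4 kcal/g = 374.22 g.

374 g/day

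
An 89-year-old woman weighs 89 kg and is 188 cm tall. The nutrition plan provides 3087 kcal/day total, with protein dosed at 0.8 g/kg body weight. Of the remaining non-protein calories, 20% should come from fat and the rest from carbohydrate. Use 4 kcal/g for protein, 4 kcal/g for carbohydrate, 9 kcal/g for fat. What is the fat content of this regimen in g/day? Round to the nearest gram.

62 g/day

Protein = 0.8 × 89 = 71.2 g → 71.2 × 4 = 284.8 kcal.
Non-protein calories = 3087 − 284.8 = 2802.2 kcal.
Fat: 20% × 2802.2 = 560.44 kcal; carbohydrate: 2241.76 kcal.
Fat: 560.44 kcal ÷ 9 kcal/g = 62.2711 g.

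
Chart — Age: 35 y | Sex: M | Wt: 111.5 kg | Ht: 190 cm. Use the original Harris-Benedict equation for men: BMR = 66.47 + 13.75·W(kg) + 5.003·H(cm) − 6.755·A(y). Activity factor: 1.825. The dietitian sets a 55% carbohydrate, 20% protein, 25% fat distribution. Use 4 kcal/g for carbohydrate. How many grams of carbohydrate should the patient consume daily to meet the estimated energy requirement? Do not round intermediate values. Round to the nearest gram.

581 g/day

Harris-Benedict: BMR = 66.47 + 13.75(111.5) + 5.003(190) − 6.755(35) = 2313.74 kcal/day.
TEE = 2313.74 × 1.825 = 4222.5755 kcal/day.
Carbohydrate energy = 55% × 4222.5755 = 2322.4165 kcal.
Carbohydrate = 2322.4165 ÷ 4 kcal/g = 580.6041 g.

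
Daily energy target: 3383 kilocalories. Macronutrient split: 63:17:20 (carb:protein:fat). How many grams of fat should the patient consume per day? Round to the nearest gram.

Fat energy = 20% × 3383 = 676.6 kcal.
At 9 kcal/g: 676.6 ÷ 9 = 75.1778 g.

75 g/day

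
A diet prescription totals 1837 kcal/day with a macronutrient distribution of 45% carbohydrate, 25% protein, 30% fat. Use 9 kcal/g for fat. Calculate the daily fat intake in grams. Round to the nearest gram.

61 g/day

Fat energy = 30% × 1837 = 551.1 kcal.
At 9 kcal/g: 551.1 ÷ 9 = 61.2333 g.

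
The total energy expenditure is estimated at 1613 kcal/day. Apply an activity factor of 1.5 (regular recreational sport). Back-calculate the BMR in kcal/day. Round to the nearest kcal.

1075 kcal/day

BMR = TEE ÷ activity factor = 1613 ÷ 1.5 = 1075.3333 kcal/day.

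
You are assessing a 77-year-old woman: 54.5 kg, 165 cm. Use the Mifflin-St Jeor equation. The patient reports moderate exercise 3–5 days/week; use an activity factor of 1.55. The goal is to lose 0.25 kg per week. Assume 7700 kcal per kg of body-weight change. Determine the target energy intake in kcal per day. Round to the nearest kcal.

Mifflin-St Jeor (female): BMR = 10(54.5) + 6.25(165) − 5(77) − 161 = 545 + 1031.25 − 385 − 161 = 1030.25 kcal/day.
TEE = 1030.25 × 1.55 = 1596.8875 kcal/day.
Required daily deficit = 0.25 × 7700 ÷ 7 = 275 kcal/day.
Target intake = 1596.8875 − 275 = 1321.8875 kcal/day.

1322 kcal per day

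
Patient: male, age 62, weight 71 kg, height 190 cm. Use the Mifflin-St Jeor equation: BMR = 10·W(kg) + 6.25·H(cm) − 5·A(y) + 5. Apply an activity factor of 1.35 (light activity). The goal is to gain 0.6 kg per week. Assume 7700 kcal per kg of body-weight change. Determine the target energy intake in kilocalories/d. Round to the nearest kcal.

Mifflin-St Jeor (male): BMR = 10(71) + 6.25(190) − 5(62) + 5 = 710 + 1187.5 − 310 + 5 = 1592.5 kcal/day.
TEE = 1592.5 × 1.35 = 2149.875 kcal/day.
Required daily surplus = 0.6 × 7700 ÷ 7 = 660 kcal/day.
Target intake = 2149.875 + 660 = 2809.875 kcal/day.

2810 kilocalories/d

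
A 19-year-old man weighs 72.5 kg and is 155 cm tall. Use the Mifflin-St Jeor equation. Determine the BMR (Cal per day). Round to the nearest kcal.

1604 Cal per day

Mifflin-St Jeor (male): BMR = 10(72.5) + 6.25(155) − 5(19) + 5 = 725 + 968.75 − 95 + 5 = 1603.75 kcal/day.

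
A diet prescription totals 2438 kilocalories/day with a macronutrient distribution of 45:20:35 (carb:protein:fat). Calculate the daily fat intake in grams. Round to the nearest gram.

Fat energy = 35% × 2438 = 853.3 kcal.
At 9 kcal/g: 853.3 ÷ 9 = 94.8111 g.

95 g/day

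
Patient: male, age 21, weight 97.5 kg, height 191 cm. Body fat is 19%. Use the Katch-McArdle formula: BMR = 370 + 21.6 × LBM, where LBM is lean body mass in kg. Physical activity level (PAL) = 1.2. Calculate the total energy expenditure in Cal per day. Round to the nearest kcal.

LBM = 97.5 × (1 − 0.19) = 78.975 kg. Katch-McArdle: BMR = 370 + 21.6 × 78.975 = 2075.86 kcal/day.
TEE = BMR × activity factor = 2075.86 × 1.2 = 2491.032 kcal/day.

2491 Cal per day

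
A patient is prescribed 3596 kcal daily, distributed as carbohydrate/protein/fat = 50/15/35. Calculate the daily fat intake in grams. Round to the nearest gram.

Fat energy = 35% × 3596 = 1258.6 kcal.
At 9 kcal/g: 1258.6 ÷ 9 = 139.8444 g.

140 g/day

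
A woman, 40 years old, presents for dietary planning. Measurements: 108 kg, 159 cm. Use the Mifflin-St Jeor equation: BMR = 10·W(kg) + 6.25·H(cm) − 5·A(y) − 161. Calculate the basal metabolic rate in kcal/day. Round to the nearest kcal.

Mifflin-St Jeor (female): BMR = 10(108) + 6.25(159) − 5(40) − 161 = 1080 + 993.75 − 200 − 161 = 1712.75 kcal/day.

1713 kcal/day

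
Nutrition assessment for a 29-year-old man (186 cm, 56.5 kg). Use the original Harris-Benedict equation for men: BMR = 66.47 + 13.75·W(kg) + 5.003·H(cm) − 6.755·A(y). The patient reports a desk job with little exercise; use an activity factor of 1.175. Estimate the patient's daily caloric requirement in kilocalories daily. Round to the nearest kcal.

Harris-Benedict: BMR = 66.47 + 13.75(56.5) + 5.003(186) − 6.755(29) = 1578.008 kcal/day.
TEE = BMR × activity factor = 1578.008 × 1.175 = 1854.1594 kcal/day.

1854 kilocalories daily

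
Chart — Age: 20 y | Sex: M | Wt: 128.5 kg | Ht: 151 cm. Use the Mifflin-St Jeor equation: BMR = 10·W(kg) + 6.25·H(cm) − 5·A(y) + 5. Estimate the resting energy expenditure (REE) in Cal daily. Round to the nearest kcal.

2134 Cal daily

Mifflin-St Jeor (male): BMR = 10(128.5) + 6.25(151) − 5(20) + 5 = 1285 + 943.75 − 100 + 5 = 2133.75 kcal/day.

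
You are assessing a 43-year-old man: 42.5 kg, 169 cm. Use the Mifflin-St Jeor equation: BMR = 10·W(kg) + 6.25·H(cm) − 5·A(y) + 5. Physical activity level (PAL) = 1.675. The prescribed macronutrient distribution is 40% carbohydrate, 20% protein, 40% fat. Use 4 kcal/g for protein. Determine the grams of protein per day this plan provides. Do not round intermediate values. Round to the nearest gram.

106 g/day

Mifflin-St Jeor (male): BMR = 10(42.5) + 6.25(169) − 5(43) + 5 = 425 + 1056.25 − 215 + 5 = 1271.25 kcal/day.
TEE = 1271.25 × 1.675 = 2129.3438 kcal/day.
Protein energy = 20% × 2129.3438 = 425.8688 kcal.
Protein = 425.8688 ÷ 4 kcal/g = 106.4672 g.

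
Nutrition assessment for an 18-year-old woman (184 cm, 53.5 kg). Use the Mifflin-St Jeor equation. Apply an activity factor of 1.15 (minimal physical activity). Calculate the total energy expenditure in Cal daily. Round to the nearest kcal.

Mifflin-St Jeor (female): BMR = 10(53.5) + 6.25(184) − 5(18) − 161 = 535 + 1150 − 90 − 161 = 1434 kcal/day.
TEE = BMR × activity factor = 1434 × 1.15 = 1649.1 kcal/day.

1649 Cal daily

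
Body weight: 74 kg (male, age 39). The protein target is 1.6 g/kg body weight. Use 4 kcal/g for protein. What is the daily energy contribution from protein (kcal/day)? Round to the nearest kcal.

474 kcal/day

Protein = 1.6 g/kg × 74 kg = 118.4 g/day.
Protein energy = 118.4 g × 4 kcal/g = 473.6 kcal/day.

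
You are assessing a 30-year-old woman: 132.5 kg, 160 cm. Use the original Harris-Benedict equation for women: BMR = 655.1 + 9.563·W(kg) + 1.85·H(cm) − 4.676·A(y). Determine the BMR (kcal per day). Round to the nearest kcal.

Harris-Benedict: BMR = 655.1 + 9.563(132.5) + 1.85(160) − 4.676(30) = 2077.9175 kcal/day.

2078 kcal per day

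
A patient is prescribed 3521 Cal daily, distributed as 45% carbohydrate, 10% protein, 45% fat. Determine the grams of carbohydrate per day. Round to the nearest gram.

Carbohydrate energy = 45% × 3521 = 1584.45 kcal.
At 4 kcal/g: 1584.45 ÷ 4 = 396.1125 g.

396 g/day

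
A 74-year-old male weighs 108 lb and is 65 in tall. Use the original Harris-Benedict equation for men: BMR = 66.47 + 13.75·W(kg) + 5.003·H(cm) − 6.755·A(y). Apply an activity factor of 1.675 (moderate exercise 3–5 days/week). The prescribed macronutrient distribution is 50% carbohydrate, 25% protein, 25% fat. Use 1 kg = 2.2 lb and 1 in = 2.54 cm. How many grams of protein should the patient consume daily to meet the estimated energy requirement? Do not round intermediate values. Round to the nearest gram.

112 g/day

Convert to metric: weight = 108 ÷ 2.2 = 49.0909 kg; height = 65 × 2.54 = 165.1 cm.
Harris-Benedict: BMR = 66.47 + 13.75(49.0909) + 5.003(165.1) − 6.755(74) = 1067.5953 kcal/day.
TEE = 1067.5953 × 1.675 = 1788.2221 kcal/day.
Protein energy = 25% × 1788.2221 = 447.0555 kcal.
Protein = 447.0555 ÷ 4 kcal/g = 111.7639 g.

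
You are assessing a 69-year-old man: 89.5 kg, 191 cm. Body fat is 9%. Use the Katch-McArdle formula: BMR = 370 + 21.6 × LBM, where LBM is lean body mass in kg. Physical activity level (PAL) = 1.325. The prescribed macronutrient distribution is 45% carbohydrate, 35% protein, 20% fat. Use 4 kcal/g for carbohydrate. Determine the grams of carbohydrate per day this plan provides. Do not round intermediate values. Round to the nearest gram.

LBM = 89.5 × (1 − 0.09) = 81.445 kg. Katch-McArdle: BMR = 370 + 21.6 × 81.445 = 2129.212 kcal/day.
TEE = 2129.212 × 1.325 = 2821.2059 kcal/day.
Carbohydrate energy = 45% × 2821.2059 = 1269.5427 kcal.
Carbohydrate = 1269.5427 ÷ 4 kcal/g = 317.3857 g.

317 g/day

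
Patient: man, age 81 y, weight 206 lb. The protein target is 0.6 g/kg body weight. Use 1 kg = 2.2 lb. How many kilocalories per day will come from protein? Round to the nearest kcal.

Weight in kg = 206 ÷ 2.2 = 93.6364 kg.
Protein = 0.6 g/kg × 93.6364 kg = 56.1818 g/day.
Protein energy = 56.1818 g × 4 kcal/g = 224.7273 kcal/day.

225 kcal/day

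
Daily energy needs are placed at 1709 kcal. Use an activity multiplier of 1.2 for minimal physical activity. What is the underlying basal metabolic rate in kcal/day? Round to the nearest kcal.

BMR = TEE ÷ activity factor = 1709 ÷ 1.2 = 1424.1667 kcal/day.

1424 kcal/day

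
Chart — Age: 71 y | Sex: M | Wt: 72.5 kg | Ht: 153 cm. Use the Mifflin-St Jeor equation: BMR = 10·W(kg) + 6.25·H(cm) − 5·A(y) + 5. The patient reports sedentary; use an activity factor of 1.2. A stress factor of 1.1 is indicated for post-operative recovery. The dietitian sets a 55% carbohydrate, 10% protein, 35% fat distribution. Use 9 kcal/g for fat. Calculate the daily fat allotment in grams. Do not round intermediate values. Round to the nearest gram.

Mifflin-St Jeor (male): BMR = 10(72.5) + 6.25(153) − 5(71) + 5 = 725 + 956.25 − 355 + 5 = 1331.25 kcal/day.
TEE = 1331.25 × 1.2 = 1597.5 kcal/day.
With stress factor 1.1: 1597.5 × 1.1 = 1757.25 kcal/day.
Fat energy = 35% × 1757.25 = 615.0375 kcal.
Fat = 615.0375 ÷ 9 kcal/g = 68.3375 g.

68 g/day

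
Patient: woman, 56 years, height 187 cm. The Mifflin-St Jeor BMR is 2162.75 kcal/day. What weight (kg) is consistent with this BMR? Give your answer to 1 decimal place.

2162.75 = 10·W + 6.25(187) − 5(56) − 161
10·W = 2162.75 − 727.75 = 1435, so W = 143.5 kg.

143.5 kg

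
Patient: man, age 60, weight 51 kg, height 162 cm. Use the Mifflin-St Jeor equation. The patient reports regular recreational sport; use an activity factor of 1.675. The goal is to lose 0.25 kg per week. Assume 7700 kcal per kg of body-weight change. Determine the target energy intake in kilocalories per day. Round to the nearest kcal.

1781 kilocalories per day

Mifflin-St Jeor (male): BMR = 10(51) + 6.25(162) − 5(60) + 5 = 510 + 1012.5 − 300 + 5 = 1227.5 kcal/day.
TEE = 1227.5 × 1.675 = 2056.0625 kcal/day.
Required daily deficit = 0.25 × 7700 ÷ 7 = 275 kcal/day.
Target intake = 2056.0625 − 275 = 1781.0625 kcal/day.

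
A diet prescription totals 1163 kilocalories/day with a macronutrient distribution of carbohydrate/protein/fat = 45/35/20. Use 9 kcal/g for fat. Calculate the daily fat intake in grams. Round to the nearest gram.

26 g/day

Fat energy = 20% × 1163 = 232.6 kcal.
At 9 kcal/g: 232.6 ÷ 9 = 25.8444 g.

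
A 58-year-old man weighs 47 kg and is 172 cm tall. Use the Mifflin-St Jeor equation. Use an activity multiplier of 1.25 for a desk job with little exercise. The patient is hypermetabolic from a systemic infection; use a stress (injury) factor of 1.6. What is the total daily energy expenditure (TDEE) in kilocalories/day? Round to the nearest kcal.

2520 kilocalories/day

Mifflin-St Jeor (male): BMR = 10(47) + 6.25(172) − 5(58) + 5 = 470 + 1075 − 290 + 5 = 1260 kcal/day.
TEE = BMR × activity factor = 1260 × 1.25 = 1575 kcal/day.
Apply stress factor: 1575 × 1.6 = 2520 kcal/day.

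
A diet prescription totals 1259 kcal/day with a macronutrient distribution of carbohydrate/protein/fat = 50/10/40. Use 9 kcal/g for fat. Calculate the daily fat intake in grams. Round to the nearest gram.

56 g/day

Fat energy = 40% × 1259 = 503.6 kcal.
At 9 kcal/g: 503.6 ÷ 9 = 55.9556 g.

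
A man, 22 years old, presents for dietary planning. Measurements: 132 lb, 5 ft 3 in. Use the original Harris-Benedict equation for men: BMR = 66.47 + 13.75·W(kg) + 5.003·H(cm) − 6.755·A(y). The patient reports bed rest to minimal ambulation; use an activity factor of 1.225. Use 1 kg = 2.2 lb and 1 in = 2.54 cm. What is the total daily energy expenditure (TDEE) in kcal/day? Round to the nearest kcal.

1891 kcal/day

Convert to metric: weight = 132 ÷ 2.2 = 60 kg; height = (5×12 + 3) × 2.54 = 63 × 2.54 = 160.02 cm.
Harris-Benedict: BMR = 66.47 + 13.75(60) + 5.003(160.02) − 6.755(22) = 1543.4401 kcal/day.
TEE = BMR × activity factor = 1543.4401 × 1.225 = 1890.7141 kcal/day.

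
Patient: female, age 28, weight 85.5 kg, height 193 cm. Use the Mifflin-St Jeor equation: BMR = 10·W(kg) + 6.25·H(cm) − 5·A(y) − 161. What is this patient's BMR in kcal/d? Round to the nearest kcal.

Mifflin-St Jeor (female): BMR = 10(85.5) + 6.25(193) − 5(28) − 161 = 855 + 1206.25 − 140 − 161 = 1760.25 kcal/day.

1760 kcal/d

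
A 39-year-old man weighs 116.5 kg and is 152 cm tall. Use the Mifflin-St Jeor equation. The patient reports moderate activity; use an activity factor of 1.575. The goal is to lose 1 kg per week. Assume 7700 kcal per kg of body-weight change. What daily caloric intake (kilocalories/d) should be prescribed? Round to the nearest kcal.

Mifflin-St Jeor (male): BMR = 10(116.5) + 6.25(152) − 5(39) + 5 = 1165 + 950 − 195 + 5 = 1925 kcal/day.
TEE = 1925 × 1.575 = 3031.875 kcal/day.
Required daily deficit = 1 × 7700 ÷ 7 = 1100 kcal/day.
Target intake = 3031.875 − 1100 = 1931.875 kcal/day.

1932 kilocalories/d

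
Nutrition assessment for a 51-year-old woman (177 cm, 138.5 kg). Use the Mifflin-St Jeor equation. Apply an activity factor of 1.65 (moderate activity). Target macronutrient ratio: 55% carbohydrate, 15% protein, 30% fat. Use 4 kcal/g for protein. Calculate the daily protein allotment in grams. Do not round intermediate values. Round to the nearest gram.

Mifflin-St Jeor (female): BMR = 10(138.5) + 6.25(177) − 5(51) − 161 = 1385 + 1106.25 − 255 − 161 = 2075.25 kcal/day.
TEE = 2075.25 × 1.65 = 3424.1625 kcal/day.
Protein energy = 15% × 3424.1625 = 513.6244 kcal.
Protein = 513.6244 ÷ 4 kcal/g = 128.4061 g.

128 g/day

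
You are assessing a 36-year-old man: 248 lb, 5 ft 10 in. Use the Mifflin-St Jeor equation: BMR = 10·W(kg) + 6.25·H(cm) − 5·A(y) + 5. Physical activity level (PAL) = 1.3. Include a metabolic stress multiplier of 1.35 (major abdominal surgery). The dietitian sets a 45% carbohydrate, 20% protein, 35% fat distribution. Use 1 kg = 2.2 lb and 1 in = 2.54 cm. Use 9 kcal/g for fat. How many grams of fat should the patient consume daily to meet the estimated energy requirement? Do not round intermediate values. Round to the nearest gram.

141 g/day

Convert to metric: weight = 248 ÷ 2.2 = 112.7273 kg; height = (5×12 + 10) × 2.54 = 70 × 2.54 = 177.8 cm.
Mifflin-St Jeor (male): BMR = 10(112.7273) + 6.25(177.8) − 5(36) + 5 = 1127.2727 + 1111.25 − 180 + 5 = 2063.5227 kcal/day.
TEE = 2063.5227 × 1.3 = 2682.5795 kcal/day.
With stress factor 1.35: 2682.5795 × 1.35 = 3621.4824 kcal/day.
Fat energy = 35% × 3621.4824 = 1267.5188 kcal.
Fat = 1267.5188 ÷ 9 kcal/g = 140.8354 g.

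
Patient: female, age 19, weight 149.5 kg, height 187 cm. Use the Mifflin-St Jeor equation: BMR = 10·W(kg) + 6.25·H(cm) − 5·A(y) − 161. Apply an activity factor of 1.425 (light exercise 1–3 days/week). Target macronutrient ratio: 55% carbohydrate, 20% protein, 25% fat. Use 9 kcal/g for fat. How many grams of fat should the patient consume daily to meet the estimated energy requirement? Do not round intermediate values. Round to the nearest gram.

95 g/day

Mifflin-St Jeor (female): BMR = 10(149.5) + 6.25(187) − 5(19) − 161 = 1495 + 1168.75 − 95 − 161 = 2407.75 kcal/day.
TEE = 2407.75 × 1.425 = 3431.0438 kcal/day.
Fat energy = 25% × 3431.0438 = 857.7609 kcal.
Fat = 857.7609 ÷ 9 kcal/g = 95.3068 g.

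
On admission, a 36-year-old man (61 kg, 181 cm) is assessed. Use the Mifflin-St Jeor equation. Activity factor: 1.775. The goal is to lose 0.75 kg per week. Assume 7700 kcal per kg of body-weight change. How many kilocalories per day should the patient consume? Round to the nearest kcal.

Mifflin-St Jeor (male): BMR = 10(61) + 6.25(181) − 5(36) + 5 = 610 + 1131.25 − 180 + 5 = 1566.25 kcal/day.
TEE = 1566.25 × 1.775 = 2780.0938 kcal/day.
Required daily deficit = 0.75 × 7700 ÷ 7 = 825 kcal/day.
Target intake = 2780.0938 − 825 = 1955.0938 kcal/day.

1955 kilocalories per day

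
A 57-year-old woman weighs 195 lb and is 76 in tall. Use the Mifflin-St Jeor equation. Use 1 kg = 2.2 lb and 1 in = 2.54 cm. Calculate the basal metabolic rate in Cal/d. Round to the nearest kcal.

1647 Cal/d

Convert to metric: weight = 195 ÷ 2.2 = 88.6364 kg; height = 76 × 2.54 = 193.04 cm.
Mifflin-St Jeor (female): BMR = 10(88.6364) + 6.25(193.04) − 5(57) − 161 = 886.3636 + 1206.5 − 285 − 161 = 1646.8636 kcal/day.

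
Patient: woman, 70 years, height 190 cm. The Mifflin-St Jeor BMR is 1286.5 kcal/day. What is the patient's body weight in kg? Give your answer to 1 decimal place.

1286.5 = 10·W + 6.25(190) − 5(70) − 161
10·W = 1286.5 − 676.5 = 610, so W = 61 kg.

61.0 kg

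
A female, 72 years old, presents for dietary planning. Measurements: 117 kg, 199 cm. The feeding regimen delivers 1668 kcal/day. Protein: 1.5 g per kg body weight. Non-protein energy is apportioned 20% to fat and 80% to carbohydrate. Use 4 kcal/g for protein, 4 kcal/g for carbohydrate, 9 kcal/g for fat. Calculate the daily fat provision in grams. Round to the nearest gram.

Protein = 1.5 × 117 = 175.5 g → 175.5 × 4 = 702 kcal.
Non-protein calories = 1668 − 702 = 966 kcal.
Fat: 20% × 966 = 193.2 kcal; carbohydrate: 772.8 kcal.
Fat: 193.2 kcal ÷ 9 kcal/g = 21.4667 g.

21 g/day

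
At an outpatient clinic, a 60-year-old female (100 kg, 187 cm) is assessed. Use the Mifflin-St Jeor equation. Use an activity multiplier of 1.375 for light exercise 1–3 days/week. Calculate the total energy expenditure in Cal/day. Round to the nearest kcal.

2348 Cal/day

Mifflin-St Jeor (female): BMR = 10(100) + 6.25(187) − 5(60) − 161 = 1000 + 1168.75 − 300 − 161 = 1707.75 kcal/day.
TEE = BMR × activity factor = 1707.75 × 1.375 = 2348.1563 kcal/day.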